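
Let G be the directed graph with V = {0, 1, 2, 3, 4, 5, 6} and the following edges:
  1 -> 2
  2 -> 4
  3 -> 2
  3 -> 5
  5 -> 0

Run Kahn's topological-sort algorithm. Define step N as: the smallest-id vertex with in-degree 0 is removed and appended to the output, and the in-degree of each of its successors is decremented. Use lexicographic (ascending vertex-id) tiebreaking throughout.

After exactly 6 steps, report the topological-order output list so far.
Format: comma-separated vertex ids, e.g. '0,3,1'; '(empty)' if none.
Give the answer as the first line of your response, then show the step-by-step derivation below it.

1,3,2,4,5,0

step 1: output 1; order=[1]; indeg=(1,0,1,0,1,1,0)
step 2: output 3; order=[1,3]; indeg=(1,0,0,0,1,0,0)
step 3: output 2; order=[1,3,2]; indeg=(1,0,0,0,0,0,0)
step 4: output 4; order=[1,3,2,4]; indeg=(1,0,0,0,0,0,0)
step 5: output 5; order=[1,3,2,4,5]; indeg=(0,0,0,0,0,0,0)
step 6: output 0; order=[1,3,2,4,5,0]; indeg=(0,0,0,0,0,0,0)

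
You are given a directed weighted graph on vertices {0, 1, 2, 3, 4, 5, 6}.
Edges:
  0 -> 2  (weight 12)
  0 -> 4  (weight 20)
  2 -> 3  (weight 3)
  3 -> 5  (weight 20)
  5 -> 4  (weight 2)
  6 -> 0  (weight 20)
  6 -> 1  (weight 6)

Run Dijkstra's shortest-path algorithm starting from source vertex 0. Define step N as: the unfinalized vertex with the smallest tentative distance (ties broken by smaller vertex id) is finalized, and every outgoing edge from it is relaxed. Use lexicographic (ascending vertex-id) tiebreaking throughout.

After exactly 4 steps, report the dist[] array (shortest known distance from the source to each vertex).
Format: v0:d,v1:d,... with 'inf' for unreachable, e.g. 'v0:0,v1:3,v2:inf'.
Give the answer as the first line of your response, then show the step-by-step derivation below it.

v0:0,v1:inf,v2:12,v3:15,v4:20,v5:35,v6:inf

step 1: dist = v0:0,v1:inf,v2:12,v3:inf,v4:20,v5:inf,v6:inf
step 2: dist = v0:0,v1:inf,v2:12,v3:15,v4:20,v5:inf,v6:inf
step 3: dist = v0:0,v1:inf,v2:12,v3:15,v4:20,v5:35,v6:inf
step 4: dist = v0:0,v1:inf,v2:12,v3:15,v4:20,v5:35,v6:inf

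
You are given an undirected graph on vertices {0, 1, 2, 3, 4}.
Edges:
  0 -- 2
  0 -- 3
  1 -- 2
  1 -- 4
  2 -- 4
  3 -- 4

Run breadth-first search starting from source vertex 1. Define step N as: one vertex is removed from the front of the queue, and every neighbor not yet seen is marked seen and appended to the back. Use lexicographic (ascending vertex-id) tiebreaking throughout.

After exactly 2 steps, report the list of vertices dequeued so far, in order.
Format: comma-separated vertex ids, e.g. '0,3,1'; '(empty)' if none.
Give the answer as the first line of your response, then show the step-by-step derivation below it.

1,2

step 1: dequeue 1; queue=[2,4]; order=1
step 2: dequeue 2; queue=[4,0]; order=1,2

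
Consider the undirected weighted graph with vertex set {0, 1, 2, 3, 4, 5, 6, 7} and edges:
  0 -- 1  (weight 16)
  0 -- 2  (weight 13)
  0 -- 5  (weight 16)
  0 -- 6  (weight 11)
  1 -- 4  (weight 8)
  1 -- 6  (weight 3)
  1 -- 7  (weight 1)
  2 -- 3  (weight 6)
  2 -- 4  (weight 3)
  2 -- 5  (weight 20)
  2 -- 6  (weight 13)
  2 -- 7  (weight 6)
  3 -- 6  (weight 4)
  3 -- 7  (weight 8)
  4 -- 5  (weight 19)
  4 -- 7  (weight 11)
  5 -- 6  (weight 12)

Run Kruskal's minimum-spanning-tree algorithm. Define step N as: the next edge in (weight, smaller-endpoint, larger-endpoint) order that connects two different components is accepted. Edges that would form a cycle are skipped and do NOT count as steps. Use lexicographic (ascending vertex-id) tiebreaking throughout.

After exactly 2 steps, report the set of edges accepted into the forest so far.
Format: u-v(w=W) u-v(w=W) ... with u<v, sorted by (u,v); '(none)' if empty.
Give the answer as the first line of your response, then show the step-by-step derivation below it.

1-6(w=3) 1-7(w=1)

step 1: add edge 1-7 (w=1); MST = {1-7(w=1)}
step 2: add edge 1-6 (w=3); MST = {1-6(w=3) 1-7(w=1)}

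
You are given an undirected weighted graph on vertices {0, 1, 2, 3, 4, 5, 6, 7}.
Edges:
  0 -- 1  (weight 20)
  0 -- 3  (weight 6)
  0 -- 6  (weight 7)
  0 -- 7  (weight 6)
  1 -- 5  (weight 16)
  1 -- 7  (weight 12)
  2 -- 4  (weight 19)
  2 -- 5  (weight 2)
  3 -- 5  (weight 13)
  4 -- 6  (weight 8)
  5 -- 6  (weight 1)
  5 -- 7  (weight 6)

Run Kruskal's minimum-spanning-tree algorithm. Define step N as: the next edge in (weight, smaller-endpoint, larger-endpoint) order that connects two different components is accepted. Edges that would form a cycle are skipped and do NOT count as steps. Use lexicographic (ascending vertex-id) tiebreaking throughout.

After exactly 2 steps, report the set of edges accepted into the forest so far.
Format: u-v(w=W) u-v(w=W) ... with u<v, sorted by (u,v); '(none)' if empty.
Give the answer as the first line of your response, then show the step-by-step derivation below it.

2-5(w=2) 5-6(w=1)

step 1: add edge 5-6 (w=1); MST = {5-6(w=1)}
step 2: add edge 2-5 (w=2); MST = {2-5(w=2) 5-6(w=1)}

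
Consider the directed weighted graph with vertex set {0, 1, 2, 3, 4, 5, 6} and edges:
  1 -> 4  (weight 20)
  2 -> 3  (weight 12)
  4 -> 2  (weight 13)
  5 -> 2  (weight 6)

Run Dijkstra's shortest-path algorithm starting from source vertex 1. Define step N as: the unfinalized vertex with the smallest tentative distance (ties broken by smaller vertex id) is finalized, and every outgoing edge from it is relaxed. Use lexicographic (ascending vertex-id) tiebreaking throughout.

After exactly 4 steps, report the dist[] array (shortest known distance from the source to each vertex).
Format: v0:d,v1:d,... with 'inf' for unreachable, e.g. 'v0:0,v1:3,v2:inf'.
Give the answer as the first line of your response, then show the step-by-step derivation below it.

v0:inf,v1:0,v2:33,v3:45,v4:20,v5:inf,v6:inf

step 1: dist = v0:inf,v1:0,v2:inf,v3:inf,v4:20,v5:inf,v6:inf
step 2: dist = v0:inf,v1:0,v2:33,v3:inf,v4:20,v5:inf,v6:inf
step 3: dist = v0:inf,v1:0,v2:33,v3:45,v4:20,v5:inf,v6:inf
step 4: dist = v0:inf,v1:0,v2:33,v3:45,v4:20,v5:inf,v6:inf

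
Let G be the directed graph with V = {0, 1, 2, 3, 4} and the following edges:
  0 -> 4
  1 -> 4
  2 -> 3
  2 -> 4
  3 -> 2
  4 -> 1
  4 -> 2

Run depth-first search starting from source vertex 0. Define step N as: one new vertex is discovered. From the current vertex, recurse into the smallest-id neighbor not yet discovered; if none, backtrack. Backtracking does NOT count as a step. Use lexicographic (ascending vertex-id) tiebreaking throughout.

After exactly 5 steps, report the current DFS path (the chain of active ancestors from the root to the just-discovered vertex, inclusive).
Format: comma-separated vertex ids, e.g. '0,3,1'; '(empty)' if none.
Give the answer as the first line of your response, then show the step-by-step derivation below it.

0,4,2,3

step 1: discover 0; path=0; order=0
step 2: discover 4; path=0>4; order=0,4
step 3: discover 1; path=0>4>1; order=0,4,1
step 4: discover 2; path=0>4>2; order=0,4,1,2
step 5: discover 3; path=0>4>2>3; order=0,4,1,2,3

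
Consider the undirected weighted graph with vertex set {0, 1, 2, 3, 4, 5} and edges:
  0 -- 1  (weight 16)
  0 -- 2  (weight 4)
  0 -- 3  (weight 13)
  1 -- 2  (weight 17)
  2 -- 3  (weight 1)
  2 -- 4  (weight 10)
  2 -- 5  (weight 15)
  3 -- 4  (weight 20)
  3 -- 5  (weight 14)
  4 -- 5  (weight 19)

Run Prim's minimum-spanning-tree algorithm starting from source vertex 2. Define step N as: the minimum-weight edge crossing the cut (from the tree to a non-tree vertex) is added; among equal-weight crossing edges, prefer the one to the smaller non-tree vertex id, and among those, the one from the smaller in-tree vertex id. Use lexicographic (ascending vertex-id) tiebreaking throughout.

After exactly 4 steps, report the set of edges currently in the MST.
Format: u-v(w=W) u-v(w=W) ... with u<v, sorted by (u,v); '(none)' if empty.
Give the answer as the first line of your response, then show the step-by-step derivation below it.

0-2(w=4) 2-3(w=1) 2-4(w=10) 3-5(w=14)

step 1: add edge 2-3 (w=1); MST = {2-3(w=1)}
step 2: add edge 0-2 (w=4); MST = {0-2(w=4) 2-3(w=1)}
step 3: add edge 2-4 (w=10); MST = {0-2(w=4) 2-3(w=1) 2-4(w=10)}
step 4: add edge 3-5 (w=14); MST = {0-2(w=4) 2-3(w=1) 2-4(w=10) 3-5(w=14)}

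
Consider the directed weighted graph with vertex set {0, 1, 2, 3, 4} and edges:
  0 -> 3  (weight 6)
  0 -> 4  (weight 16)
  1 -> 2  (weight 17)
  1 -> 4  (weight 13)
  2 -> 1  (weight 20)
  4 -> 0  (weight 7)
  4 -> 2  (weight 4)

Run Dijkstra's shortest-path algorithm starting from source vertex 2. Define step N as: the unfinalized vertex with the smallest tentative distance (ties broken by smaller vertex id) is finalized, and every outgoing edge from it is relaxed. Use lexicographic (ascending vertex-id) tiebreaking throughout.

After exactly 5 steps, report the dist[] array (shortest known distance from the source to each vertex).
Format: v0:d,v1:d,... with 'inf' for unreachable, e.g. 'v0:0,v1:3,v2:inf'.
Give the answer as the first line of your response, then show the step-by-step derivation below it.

v0:40,v1:20,v2:0,v3:46,v4:33

step 1: dist = v0:inf,v1:20,v2:0,v3:inf,v4:inf
step 2: dist = v0:inf,v1:20,v2:0,v3:inf,v4:33
step 3: dist = v0:40,v1:20,v2:0,v3:inf,v4:33
step 4: dist = v0:40,v1:20,v2:0,v3:46,v4:33
step 5: dist = v0:40,v1:20,v2:0,v3:46,v4:33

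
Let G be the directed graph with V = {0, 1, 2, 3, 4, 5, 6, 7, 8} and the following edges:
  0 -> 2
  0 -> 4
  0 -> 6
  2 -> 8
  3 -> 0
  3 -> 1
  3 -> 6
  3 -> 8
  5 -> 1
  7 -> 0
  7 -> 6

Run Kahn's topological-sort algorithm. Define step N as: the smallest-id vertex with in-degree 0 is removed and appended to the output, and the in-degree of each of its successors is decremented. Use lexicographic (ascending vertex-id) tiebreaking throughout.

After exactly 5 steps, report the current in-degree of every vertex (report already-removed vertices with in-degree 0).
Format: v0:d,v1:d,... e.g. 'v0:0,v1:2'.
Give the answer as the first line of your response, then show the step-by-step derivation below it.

v0:0,v1:0,v2:0,v3:0,v4:0,v5:0,v6:0,v7:0,v8:1

step 1: output 3; order=[3]; indeg=(1,1,1,0,1,0,2,0,1)
step 2: output 5; order=[3,5]; indeg=(1,0,1,0,1,0,2,0,1)
step 3: output 1; order=[3,5,1]; indeg=(1,0,1,0,1,0,2,0,1)
step 4: output 7; order=[3,5,1,7]; indeg=(0,0,1,0,1,0,1,0,1)
step 5: output 0; order=[3,5,1,7,0]; indeg=(0,0,0,0,0,0,0,0,1)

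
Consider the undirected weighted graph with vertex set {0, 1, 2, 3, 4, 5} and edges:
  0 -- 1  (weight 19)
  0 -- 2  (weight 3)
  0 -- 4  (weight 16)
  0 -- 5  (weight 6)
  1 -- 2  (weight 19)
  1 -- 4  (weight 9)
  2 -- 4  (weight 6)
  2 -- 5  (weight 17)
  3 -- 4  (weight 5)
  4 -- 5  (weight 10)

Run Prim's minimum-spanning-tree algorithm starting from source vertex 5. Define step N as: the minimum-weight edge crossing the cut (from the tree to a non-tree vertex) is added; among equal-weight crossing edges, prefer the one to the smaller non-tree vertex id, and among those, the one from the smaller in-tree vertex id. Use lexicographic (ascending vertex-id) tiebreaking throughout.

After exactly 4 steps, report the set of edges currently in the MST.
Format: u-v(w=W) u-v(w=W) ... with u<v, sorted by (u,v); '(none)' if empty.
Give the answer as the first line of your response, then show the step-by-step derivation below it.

0-2(w=3) 0-5(w=6) 2-4(w=6) 3-4(w=5)

step 1: add edge 0-5 (w=6); MST = {0-5(w=6)}
step 2: add edge 0-2 (w=3); MST = {0-2(w=3) 0-5(w=6)}
step 3: add edge 2-4 (w=6); MST = {0-2(w=3) 0-5(w=6) 2-4(w=6)}
step 4: add edge 3-4 (w=5); MST = {0-2(w=3) 0-5(w=6) 2-4(w=6) 3-4(w=5)}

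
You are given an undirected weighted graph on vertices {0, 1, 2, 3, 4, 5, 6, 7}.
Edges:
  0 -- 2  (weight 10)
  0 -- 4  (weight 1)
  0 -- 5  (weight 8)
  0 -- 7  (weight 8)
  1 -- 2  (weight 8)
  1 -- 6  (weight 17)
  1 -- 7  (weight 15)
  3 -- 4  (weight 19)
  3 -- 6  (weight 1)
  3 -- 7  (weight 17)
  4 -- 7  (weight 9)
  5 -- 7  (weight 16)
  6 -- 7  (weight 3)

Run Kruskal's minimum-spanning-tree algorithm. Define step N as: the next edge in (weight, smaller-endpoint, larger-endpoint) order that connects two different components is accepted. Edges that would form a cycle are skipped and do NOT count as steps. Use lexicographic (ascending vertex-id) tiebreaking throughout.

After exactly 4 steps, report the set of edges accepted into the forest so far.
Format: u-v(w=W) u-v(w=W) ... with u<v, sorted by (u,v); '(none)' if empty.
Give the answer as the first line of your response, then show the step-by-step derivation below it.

0-4(w=1) 0-5(w=8) 3-6(w=1) 6-7(w=3)

step 1: add edge 0-4 (w=1); MST = {0-4(w=1)}
step 2: add edge 3-6 (w=1); MST = {0-4(w=1) 3-6(w=1)}
step 3: add edge 6-7 (w=3); MST = {0-4(w=1) 3-6(w=1) 6-7(w=3)}
step 4: add edge 0-5 (w=8); MST = {0-4(w=1) 0-5(w=8) 3-6(w=1) 6-7(w=3)}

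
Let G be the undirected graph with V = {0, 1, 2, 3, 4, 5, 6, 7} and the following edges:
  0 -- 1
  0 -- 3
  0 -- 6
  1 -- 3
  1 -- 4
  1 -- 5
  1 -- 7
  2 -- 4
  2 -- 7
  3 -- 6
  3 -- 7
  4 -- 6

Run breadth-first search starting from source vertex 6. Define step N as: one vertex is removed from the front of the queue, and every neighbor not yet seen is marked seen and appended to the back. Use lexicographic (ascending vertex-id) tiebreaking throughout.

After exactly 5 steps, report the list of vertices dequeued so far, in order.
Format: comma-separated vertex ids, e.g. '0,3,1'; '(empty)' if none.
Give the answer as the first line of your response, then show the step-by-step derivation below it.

6,0,3,4,1

step 1: dequeue 6; queue=[0,3,4]; order=6
step 2: dequeue 0; queue=[3,4,1]; order=6,0
step 3: dequeue 3; queue=[4,1,7]; order=6,0,3
step 4: dequeue 4; queue=[1,7,2]; order=6,0,3,4
step 5: dequeue 1; queue=[7,2,5]; order=6,0,3,4,1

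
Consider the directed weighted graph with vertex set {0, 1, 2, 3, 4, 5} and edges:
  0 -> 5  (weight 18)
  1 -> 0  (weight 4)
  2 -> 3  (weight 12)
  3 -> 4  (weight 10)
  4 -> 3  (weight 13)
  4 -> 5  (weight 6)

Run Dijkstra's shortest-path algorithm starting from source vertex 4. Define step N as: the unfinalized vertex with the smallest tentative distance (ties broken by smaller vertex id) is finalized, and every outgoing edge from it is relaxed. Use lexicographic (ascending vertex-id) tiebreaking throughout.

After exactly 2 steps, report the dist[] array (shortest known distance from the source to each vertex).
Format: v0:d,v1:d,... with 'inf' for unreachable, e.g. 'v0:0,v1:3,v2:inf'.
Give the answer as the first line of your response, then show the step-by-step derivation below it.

v0:inf,v1:inf,v2:inf,v3:13,v4:0,v5:6

step 1: dist = v0:inf,v1:inf,v2:inf,v3:13,v4:0,v5:6
step 2: dist = v0:inf,v1:inf,v2:inf,v3:13,v4:0,v5:6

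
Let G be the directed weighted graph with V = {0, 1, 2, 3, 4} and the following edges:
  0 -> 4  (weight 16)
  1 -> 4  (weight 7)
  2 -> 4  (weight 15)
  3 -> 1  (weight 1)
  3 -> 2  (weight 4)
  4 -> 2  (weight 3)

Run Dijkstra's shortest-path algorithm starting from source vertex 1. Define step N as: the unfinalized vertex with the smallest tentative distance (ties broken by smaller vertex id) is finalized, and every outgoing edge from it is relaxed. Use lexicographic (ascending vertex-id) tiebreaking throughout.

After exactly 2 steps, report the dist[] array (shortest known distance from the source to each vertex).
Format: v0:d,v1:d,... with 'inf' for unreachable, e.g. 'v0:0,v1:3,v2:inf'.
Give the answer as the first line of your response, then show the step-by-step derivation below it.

v0:inf,v1:0,v2:10,v3:inf,v4:7

step 1: dist = v0:inf,v1:0,v2:inf,v3:inf,v4:7
step 2: dist = v0:inf,v1:0,v2:10,v3:inf,v4:7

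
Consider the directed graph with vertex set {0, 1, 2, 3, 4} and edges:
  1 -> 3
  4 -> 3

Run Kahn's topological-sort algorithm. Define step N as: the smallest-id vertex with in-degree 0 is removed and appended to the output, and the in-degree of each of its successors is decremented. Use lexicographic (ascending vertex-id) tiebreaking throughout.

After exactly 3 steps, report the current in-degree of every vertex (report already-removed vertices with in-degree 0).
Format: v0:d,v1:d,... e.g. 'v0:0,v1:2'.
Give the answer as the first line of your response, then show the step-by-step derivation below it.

v0:0,v1:0,v2:0,v3:1,v4:0

step 1: output 0; order=[0]; indeg=(0,0,0,2,0)
step 2: output 1; order=[0,1]; indeg=(0,0,0,1,0)
step 3: output 2; order=[0,1,2]; indeg=(0,0,0,1,0)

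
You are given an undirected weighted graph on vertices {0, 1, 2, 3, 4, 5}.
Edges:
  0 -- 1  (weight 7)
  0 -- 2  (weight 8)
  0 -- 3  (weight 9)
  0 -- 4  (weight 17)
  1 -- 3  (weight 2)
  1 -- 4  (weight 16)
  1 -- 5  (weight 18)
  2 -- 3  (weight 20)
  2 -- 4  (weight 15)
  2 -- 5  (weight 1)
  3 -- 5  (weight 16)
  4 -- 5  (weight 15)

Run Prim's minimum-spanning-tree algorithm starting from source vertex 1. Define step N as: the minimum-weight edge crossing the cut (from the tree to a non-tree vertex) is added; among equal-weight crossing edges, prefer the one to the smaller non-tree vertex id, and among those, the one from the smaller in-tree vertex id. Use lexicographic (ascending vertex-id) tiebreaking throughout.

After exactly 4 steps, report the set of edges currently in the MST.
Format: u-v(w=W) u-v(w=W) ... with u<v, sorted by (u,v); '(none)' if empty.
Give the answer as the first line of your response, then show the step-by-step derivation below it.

0-1(w=7) 0-2(w=8) 1-3(w=2) 2-5(w=1)

step 1: add edge 1-3 (w=2); MST = {1-3(w=2)}
step 2: add edge 0-1 (w=7); MST = {0-1(w=7) 1-3(w=2)}
step 3: add edge 0-2 (w=8); MST = {0-1(w=7) 0-2(w=8) 1-3(w=2)}
step 4: add edge 2-5 (w=1); MST = {0-1(w=7) 0-2(w=8) 1-3(w=2) 2-5(w=1)}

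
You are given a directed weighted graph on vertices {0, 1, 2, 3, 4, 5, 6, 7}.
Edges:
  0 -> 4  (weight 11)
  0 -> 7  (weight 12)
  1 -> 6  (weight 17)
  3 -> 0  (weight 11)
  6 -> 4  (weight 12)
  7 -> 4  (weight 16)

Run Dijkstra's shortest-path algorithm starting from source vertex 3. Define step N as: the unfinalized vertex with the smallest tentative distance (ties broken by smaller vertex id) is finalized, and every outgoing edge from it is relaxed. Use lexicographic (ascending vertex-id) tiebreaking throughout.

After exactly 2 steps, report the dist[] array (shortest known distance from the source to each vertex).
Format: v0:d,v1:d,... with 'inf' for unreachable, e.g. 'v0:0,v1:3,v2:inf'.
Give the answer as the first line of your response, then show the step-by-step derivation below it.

v0:11,v1:inf,v2:inf,v3:0,v4:22,v5:inf,v6:inf,v7:23

step 1: dist = v0:11,v1:inf,v2:inf,v3:0,v4:inf,v5:inf,v6:inf,v7:inf
step 2: dist = v0:11,v1:inf,v2:inf,v3:0,v4:22,v5:inf,v6:inf,v7:23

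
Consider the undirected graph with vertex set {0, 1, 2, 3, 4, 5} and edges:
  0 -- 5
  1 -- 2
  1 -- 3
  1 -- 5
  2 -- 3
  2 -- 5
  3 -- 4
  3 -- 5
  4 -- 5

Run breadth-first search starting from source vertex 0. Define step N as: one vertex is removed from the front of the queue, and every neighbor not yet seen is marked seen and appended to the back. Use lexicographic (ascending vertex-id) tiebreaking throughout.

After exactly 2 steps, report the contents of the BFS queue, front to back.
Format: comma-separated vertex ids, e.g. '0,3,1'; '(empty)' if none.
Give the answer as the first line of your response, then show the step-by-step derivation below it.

1,2,3,4

step 1: dequeue 0; queue=[5]; order=0
step 2: dequeue 5; queue=[1,2,3,4]; order=0,5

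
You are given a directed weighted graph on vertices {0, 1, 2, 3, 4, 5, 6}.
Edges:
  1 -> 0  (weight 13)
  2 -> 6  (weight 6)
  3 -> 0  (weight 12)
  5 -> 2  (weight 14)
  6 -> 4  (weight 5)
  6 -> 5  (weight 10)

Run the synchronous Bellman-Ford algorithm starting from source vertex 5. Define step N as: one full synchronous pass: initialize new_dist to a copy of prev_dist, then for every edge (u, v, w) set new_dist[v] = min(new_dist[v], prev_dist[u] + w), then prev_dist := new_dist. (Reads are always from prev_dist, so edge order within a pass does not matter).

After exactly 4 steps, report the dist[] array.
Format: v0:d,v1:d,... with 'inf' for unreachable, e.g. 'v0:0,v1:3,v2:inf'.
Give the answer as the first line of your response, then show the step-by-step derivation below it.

v0:inf,v1:inf,v2:14,v3:inf,v4:25,v5:0,v6:20

step 1: dist = v0:inf,v1:inf,v2:14,v3:inf,v4:inf,v5:0,v6:inf
step 2: dist = v0:inf,v1:inf,v2:14,v3:inf,v4:inf,v5:0,v6:20
step 3: dist = v0:inf,v1:inf,v2:14,v3:inf,v4:25,v5:0,v6:20
step 4: dist = v0:inf,v1:inf,v2:14,v3:inf,v4:25,v5:0,v6:20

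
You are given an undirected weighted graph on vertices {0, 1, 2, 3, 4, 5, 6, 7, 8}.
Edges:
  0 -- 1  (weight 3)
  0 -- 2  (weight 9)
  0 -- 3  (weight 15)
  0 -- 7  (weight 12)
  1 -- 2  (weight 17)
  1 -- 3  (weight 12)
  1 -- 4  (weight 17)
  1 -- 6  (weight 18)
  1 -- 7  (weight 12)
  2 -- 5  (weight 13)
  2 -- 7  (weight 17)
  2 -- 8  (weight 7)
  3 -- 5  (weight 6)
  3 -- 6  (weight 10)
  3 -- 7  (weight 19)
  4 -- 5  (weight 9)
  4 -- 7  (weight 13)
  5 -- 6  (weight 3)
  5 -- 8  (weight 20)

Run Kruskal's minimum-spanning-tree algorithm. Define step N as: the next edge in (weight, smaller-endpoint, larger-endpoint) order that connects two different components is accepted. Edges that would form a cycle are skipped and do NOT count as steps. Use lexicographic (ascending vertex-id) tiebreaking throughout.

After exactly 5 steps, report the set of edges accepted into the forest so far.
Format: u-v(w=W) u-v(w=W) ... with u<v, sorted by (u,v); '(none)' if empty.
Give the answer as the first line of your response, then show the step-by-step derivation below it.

0-1(w=3) 0-2(w=9) 2-8(w=7) 3-5(w=6) 5-6(w=3)

step 1: add edge 0-1 (w=3); MST = {0-1(w=3)}
step 2: add edge 5-6 (w=3); MST = {0-1(w=3) 5-6(w=3)}
step 3: add edge 3-5 (w=6); MST = {0-1(w=3) 3-5(w=6) 5-6(w=3)}
step 4: add edge 2-8 (w=7); MST = {0-1(w=3) 2-8(w=7) 3-5(w=6) 5-6(w=3)}
step 5: add edge 0-2 (w=9); MST = {0-1(w=3) 0-2(w=9) 2-8(w=7) 3-5(w=6) 5-6(w=3)}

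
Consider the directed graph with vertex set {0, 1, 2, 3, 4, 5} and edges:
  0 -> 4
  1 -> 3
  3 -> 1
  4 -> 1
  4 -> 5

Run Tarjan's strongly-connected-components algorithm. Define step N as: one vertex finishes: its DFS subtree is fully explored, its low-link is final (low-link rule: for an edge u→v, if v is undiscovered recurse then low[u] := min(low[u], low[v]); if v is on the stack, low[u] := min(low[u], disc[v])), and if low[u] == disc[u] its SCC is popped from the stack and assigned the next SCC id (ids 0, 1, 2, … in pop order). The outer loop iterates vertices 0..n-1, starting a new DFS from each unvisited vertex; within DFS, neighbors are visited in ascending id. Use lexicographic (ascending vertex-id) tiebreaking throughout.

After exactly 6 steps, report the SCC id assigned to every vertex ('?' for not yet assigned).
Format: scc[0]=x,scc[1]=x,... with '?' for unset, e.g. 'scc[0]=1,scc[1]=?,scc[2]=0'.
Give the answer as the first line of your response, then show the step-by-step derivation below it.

scc[0]=3,scc[1]=0,scc[2]=4,scc[3]=0,scc[4]=2,scc[5]=1

step 1: low=(low[0]=0,low[1]=2,low[2]=?,low[3]=2,low[4]=1,low[5]=?); scc=(scc[0]=?,scc[1]=?,scc[2]=?,scc[3]=?,scc[4]=?,scc[5]=?)
step 2: low=(low[0]=0,low[1]=2,low[2]=?,low[3]=2,low[4]=1,low[5]=?); scc=(scc[0]=?,scc[1]=0,scc[2]=?,scc[3]=0,scc[4]=?,scc[5]=?)
step 3: low=(low[0]=0,low[1]=2,low[2]=?,low[3]=2,low[4]=1,low[5]=4); scc=(scc[0]=?,scc[1]=0,scc[2]=?,scc[3]=0,scc[4]=?,scc[5]=1)
step 4: low=(low[0]=0,low[1]=2,low[2]=?,low[3]=2,low[4]=1,low[5]=4); scc=(scc[0]=?,scc[1]=0,scc[2]=?,scc[3]=0,scc[4]=2,scc[5]=1)
step 5: low=(low[0]=0,low[1]=2,low[2]=?,low[3]=2,low[4]=1,low[5]=4); scc=(scc[0]=3,scc[1]=0,scc[2]=?,scc[3]=0,scc[4]=2,scc[5]=1)
step 6: low=(low[0]=0,low[1]=2,low[2]=5,low[3]=2,low[4]=1,low[5]=4); scc=(scc[0]=3,scc[1]=0,scc[2]=4,scc[3]=0,scc[4]=2,scc[5]=1)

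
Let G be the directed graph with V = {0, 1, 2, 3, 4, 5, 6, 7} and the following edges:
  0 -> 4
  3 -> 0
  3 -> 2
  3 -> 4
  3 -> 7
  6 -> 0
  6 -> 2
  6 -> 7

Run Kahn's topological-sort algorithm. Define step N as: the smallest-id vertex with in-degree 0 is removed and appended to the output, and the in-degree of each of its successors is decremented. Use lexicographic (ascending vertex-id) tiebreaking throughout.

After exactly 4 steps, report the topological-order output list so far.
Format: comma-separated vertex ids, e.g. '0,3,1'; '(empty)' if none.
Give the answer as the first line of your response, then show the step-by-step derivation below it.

1,3,5,6

step 1: output 1; order=[1]; indeg=(2,0,2,0,2,0,0,2)
step 2: output 3; order=[1,3]; indeg=(1,0,1,0,1,0,0,1)
step 3: output 5; order=[1,3,5]; indeg=(1,0,1,0,1,0,0,1)
step 4: output 6; order=[1,3,5,6]; indeg=(0,0,0,0,1,0,0,0)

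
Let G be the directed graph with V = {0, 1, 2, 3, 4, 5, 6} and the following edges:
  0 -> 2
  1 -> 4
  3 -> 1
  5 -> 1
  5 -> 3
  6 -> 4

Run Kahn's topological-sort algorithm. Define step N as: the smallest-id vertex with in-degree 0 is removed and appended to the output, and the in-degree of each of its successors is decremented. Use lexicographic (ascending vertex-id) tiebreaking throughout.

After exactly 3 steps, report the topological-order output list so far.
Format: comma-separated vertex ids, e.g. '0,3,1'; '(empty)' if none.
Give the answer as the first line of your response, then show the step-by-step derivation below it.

0,2,5

step 1: output 0; order=[0]; indeg=(0,2,0,1,2,0,0)
step 2: output 2; order=[0,2]; indeg=(0,2,0,1,2,0,0)
step 3: output 5; order=[0,2,5]; indeg=(0,1,0,0,2,0,0)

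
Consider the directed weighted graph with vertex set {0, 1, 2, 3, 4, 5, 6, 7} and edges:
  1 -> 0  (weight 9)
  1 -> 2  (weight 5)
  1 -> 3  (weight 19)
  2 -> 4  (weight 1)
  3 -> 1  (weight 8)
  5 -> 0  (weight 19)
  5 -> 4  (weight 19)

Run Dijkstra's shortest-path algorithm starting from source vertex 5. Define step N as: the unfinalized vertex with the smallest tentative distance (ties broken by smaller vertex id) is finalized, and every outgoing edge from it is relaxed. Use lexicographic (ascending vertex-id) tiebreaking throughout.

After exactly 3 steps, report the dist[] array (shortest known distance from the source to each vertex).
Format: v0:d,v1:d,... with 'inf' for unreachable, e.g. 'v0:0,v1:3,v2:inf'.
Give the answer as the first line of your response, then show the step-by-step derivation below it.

v0:19,v1:inf,v2:inf,v3:inf,v4:19,v5:0,v6:inf,v7:inf

step 1: dist = v0:19,v1:inf,v2:inf,v3:inf,v4:19,v5:0,v6:inf,v7:inf
step 2: dist = v0:19,v1:inf,v2:inf,v3:inf,v4:19,v5:0,v6:inf,v7:inf
step 3: dist = v0:19,v1:inf,v2:inf,v3:inf,v4:19,v5:0,v6:inf,v7:inf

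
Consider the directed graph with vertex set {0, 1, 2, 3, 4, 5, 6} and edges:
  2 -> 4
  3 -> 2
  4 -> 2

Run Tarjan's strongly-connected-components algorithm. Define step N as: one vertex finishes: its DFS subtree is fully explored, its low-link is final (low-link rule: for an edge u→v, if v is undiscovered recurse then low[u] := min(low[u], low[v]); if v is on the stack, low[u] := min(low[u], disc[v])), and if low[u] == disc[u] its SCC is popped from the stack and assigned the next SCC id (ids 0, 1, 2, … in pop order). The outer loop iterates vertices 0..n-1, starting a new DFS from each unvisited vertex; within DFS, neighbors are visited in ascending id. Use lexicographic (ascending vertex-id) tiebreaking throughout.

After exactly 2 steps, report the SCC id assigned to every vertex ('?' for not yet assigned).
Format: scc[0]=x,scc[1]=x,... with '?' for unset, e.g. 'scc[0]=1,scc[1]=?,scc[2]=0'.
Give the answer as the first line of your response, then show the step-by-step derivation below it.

scc[0]=0,scc[1]=1,scc[2]=?,scc[3]=?,scc[4]=?,scc[5]=?,scc[6]=?

step 1: low=(low[0]=0,low[1]=?,low[2]=?,low[3]=?,low[4]=?,low[5]=?,low[6]=?); scc=(scc[0]=0,scc[1]=?,scc[2]=?,scc[3]=?,scc[4]=?,scc[5]=?,scc[6]=?)
step 2: low=(low[0]=0,low[1]=1,low[2]=?,low[3]=?,low[4]=?,low[5]=?,low[6]=?); scc=(scc[0]=0,scc[1]=1,scc[2]=?,scc[3]=?,scc[4]=?,scc[5]=?,scc[6]=?)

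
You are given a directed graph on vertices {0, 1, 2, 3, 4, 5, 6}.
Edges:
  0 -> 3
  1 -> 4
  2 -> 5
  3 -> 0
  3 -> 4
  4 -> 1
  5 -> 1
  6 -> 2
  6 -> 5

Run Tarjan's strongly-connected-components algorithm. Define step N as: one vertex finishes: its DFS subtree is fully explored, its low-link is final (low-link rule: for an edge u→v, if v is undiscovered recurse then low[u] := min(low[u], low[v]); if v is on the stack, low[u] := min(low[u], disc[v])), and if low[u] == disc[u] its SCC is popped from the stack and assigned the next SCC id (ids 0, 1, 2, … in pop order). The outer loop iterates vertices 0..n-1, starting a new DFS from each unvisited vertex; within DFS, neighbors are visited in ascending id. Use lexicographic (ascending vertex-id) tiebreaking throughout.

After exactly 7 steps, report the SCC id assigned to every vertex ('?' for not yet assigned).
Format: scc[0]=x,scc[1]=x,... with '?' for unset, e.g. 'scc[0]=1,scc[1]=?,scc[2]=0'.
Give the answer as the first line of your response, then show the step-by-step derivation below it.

scc[0]=1,scc[1]=0,scc[2]=3,scc[3]=1,scc[4]=0,scc[5]=2,scc[6]=4

step 1: low=(low[0]=0,low[1]=2,low[2]=?,low[3]=0,low[4]=2,low[5]=?,low[6]=?); scc=(scc[0]=?,scc[1]=?,scc[2]=?,scc[3]=?,scc[4]=?,scc[5]=?,scc[6]=?)
step 2: low=(low[0]=0,low[1]=2,low[2]=?,low[3]=0,low[4]=2,low[5]=?,low[6]=?); scc=(scc[0]=?,scc[1]=0,scc[2]=?,scc[3]=?,scc[4]=0,scc[5]=?,scc[6]=?)
step 3: low=(low[0]=0,low[1]=2,low[2]=?,low[3]=0,low[4]=2,low[5]=?,low[6]=?); scc=(scc[0]=?,scc[1]=0,scc[2]=?,scc[3]=?,scc[4]=0,scc[5]=?,scc[6]=?)
step 4: low=(low[0]=0,low[1]=2,low[2]=?,low[3]=0,low[4]=2,low[5]=?,low[6]=?); scc=(scc[0]=1,scc[1]=0,scc[2]=?,scc[3]=1,scc[4]=0,scc[5]=?,scc[6]=?)
step 5: low=(low[0]=0,low[1]=2,low[2]=4,low[3]=0,low[4]=2,low[5]=5,low[6]=?); scc=(scc[0]=1,scc[1]=0,scc[2]=?,scc[3]=1,scc[4]=0,scc[5]=2,scc[6]=?)
step 6: low=(low[0]=0,low[1]=2,low[2]=4,low[3]=0,low[4]=2,low[5]=5,low[6]=?); scc=(scc[0]=1,scc[1]=0,scc[2]=3,scc[3]=1,scc[4]=0,scc[5]=2,scc[6]=?)
step 7: low=(low[0]=0,low[1]=2,low[2]=4,low[3]=0,low[4]=2,low[5]=5,low[6]=6); scc=(scc[0]=1,scc[1]=0,scc[2]=3,scc[3]=1,scc[4]=0,scc[5]=2,scc[6]=4)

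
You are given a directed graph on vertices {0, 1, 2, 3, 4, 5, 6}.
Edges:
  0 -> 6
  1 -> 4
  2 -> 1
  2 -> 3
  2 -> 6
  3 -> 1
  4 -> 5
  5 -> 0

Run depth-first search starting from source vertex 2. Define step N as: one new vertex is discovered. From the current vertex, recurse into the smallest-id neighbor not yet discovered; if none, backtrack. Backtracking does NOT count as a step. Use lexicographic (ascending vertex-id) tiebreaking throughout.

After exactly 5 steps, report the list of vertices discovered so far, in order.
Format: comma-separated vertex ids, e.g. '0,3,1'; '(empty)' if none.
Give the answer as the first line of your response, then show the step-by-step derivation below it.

2,1,4,5,0

step 1: discover 2; path=2; order=2
step 2: discover 1; path=2>1; order=2,1
step 3: discover 4; path=2>1>4; order=2,1,4
step 4: discover 5; path=2>1>4>5; order=2,1,4,5
step 5: discover 0; path=2>1>4>5>0; order=2,1,4,5,0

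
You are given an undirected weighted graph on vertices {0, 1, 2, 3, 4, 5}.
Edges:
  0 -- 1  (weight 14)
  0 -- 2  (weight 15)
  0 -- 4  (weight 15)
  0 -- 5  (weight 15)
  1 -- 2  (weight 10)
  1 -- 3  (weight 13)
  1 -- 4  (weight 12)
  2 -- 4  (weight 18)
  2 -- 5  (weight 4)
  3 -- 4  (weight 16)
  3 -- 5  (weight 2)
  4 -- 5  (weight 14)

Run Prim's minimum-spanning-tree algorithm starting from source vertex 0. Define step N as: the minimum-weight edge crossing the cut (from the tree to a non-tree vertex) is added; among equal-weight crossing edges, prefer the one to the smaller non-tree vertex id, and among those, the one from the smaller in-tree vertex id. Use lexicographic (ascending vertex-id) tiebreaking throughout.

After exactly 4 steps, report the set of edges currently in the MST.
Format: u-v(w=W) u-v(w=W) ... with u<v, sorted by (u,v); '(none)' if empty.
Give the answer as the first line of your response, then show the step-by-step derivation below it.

0-1(w=14) 1-2(w=10) 2-5(w=4) 3-5(w=2)

step 1: add edge 0-1 (w=14); MST = {0-1(w=14)}
step 2: add edge 1-2 (w=10); MST = {0-1(w=14) 1-2(w=10)}
step 3: add edge 2-5 (w=4); MST = {0-1(w=14) 1-2(w=10) 2-5(w=4)}
step 4: add edge 3-5 (w=2); MST = {0-1(w=14) 1-2(w=10) 2-5(w=4) 3-5(w=2)}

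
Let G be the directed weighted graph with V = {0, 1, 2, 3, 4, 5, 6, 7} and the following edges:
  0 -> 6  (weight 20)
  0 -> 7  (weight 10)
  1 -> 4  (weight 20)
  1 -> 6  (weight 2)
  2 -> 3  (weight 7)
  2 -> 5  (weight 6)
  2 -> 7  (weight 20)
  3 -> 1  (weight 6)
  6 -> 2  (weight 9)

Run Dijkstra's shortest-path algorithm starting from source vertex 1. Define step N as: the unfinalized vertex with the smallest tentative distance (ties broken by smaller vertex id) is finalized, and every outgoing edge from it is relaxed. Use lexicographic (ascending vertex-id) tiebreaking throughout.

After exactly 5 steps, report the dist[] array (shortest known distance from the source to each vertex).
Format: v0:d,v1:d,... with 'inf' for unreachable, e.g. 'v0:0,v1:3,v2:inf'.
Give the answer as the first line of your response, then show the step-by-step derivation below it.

v0:inf,v1:0,v2:11,v3:18,v4:20,v5:17,v6:2,v7:31

step 1: dist = v0:inf,v1:0,v2:inf,v3:inf,v4:20,v5:inf,v6:2,v7:inf
step 2: dist = v0:inf,v1:0,v2:11,v3:inf,v4:20,v5:inf,v6:2,v7:inf
step 3: dist = v0:inf,v1:0,v2:11,v3:18,v4:20,v5:17,v6:2,v7:31
step 4: dist = v0:inf,v1:0,v2:11,v3:18,v4:20,v5:17,v6:2,v7:31
step 5: dist = v0:inf,v1:0,v2:11,v3:18,v4:20,v5:17,v6:2,v7:31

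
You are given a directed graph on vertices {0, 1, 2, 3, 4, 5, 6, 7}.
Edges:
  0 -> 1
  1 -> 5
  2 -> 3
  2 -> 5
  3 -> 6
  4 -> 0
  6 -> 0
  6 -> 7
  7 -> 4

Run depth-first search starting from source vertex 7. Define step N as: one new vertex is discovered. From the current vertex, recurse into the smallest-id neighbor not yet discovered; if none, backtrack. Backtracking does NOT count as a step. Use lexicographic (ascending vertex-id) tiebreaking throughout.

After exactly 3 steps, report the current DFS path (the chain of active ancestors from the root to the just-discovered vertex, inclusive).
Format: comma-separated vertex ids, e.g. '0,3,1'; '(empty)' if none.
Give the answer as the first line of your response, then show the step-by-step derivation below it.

7,4,0

step 1: discover 7; path=7; order=7
step 2: discover 4; path=7>4; order=7,4
step 3: discover 0; path=7>4>0; order=7,4,0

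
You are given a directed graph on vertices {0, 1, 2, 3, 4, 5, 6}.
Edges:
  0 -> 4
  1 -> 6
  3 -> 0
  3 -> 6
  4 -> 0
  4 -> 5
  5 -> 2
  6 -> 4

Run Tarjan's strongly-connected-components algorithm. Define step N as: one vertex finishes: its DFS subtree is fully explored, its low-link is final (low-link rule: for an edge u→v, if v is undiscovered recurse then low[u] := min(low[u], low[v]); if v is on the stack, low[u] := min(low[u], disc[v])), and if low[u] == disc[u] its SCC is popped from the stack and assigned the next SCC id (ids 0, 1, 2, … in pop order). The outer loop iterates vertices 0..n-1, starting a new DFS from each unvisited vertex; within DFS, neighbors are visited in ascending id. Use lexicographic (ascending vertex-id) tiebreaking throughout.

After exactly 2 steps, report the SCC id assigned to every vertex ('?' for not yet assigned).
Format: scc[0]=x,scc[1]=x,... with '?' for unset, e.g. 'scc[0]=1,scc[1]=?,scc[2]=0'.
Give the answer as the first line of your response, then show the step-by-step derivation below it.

scc[0]=?,scc[1]=?,scc[2]=0,scc[3]=?,scc[4]=?,scc[5]=1,scc[6]=?

step 1: low=(low[0]=0,low[1]=?,low[2]=3,low[3]=?,low[4]=0,low[5]=2,low[6]=?); scc=(scc[0]=?,scc[1]=?,scc[2]=0,scc[3]=?,scc[4]=?,scc[5]=?,scc[6]=?)
step 2: low=(low[0]=0,low[1]=?,low[2]=3,low[3]=?,low[4]=0,low[5]=2,low[6]=?); scc=(scc[0]=?,scc[1]=?,scc[2]=0,scc[3]=?,scc[4]=?,scc[5]=1,scc[6]=?)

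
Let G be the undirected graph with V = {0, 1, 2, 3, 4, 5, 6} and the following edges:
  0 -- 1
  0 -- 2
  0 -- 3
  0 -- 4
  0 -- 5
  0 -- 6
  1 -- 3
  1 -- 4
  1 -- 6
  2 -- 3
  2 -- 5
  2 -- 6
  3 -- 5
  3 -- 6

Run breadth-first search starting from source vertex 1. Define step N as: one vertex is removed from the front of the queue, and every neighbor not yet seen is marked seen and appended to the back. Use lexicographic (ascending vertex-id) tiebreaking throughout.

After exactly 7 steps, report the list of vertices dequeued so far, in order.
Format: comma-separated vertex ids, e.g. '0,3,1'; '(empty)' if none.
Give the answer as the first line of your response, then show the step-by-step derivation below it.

1,0,3,4,6,2,5

step 1: dequeue 1; queue=[0,3,4,6]; order=1
step 2: dequeue 0; queue=[3,4,6,2,5]; order=1,0
step 3: dequeue 3; queue=[4,6,2,5]; order=1,0,3
step 4: dequeue 4; queue=[6,2,5]; order=1,0,3,4
step 5: dequeue 6; queue=[2,5]; order=1,0,3,4,6
step 6: dequeue 2; queue=[5]; order=1,0,3,4,6,2
step 7: dequeue 5; queue=[(empty)]; order=1,0,3,4,6,2,5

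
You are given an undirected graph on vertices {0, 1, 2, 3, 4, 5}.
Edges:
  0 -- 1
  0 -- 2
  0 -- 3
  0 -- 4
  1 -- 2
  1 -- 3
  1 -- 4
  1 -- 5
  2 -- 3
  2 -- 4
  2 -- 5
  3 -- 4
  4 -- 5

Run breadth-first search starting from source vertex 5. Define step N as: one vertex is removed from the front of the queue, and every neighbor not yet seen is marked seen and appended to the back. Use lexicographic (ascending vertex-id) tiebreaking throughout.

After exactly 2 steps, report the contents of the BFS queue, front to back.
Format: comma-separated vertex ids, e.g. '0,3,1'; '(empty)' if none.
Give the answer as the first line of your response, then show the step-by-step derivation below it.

2,4,0,3

step 1: dequeue 5; queue=[1,2,4]; order=5
step 2: dequeue 1; queue=[2,4,0,3]; order=5,1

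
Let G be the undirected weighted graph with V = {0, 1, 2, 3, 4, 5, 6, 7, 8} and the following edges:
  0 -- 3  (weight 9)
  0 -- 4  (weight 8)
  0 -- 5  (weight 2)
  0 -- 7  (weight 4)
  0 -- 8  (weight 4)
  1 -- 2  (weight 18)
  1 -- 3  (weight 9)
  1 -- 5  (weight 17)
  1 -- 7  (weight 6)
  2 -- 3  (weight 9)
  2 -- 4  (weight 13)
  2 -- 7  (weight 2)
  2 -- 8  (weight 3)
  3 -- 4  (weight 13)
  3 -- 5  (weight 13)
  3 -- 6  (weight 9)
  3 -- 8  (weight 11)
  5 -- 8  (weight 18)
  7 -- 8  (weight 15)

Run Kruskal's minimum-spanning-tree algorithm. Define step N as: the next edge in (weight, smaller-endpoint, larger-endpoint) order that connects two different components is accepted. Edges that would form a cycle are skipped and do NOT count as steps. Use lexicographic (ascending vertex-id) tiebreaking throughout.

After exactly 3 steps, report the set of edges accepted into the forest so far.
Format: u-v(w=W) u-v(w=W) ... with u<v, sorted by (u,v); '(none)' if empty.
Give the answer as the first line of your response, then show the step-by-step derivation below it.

0-5(w=2) 2-7(w=2) 2-8(w=3)

step 1: add edge 0-5 (w=2); MST = {0-5(w=2)}
step 2: add edge 2-7 (w=2); MST = {0-5(w=2) 2-7(w=2)}
step 3: add edge 2-8 (w=3); MST = {0-5(w=2) 2-7(w=2) 2-8(w=3)}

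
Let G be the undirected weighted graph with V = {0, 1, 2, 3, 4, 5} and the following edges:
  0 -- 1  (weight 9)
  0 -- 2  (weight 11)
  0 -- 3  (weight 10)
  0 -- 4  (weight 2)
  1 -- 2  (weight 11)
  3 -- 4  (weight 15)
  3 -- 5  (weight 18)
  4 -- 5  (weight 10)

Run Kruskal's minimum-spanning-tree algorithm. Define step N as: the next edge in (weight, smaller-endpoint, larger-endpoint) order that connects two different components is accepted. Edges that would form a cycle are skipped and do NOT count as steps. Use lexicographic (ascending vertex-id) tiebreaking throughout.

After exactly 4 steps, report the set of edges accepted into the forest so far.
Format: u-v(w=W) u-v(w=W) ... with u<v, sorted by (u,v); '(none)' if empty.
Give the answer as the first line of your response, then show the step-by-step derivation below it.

0-1(w=9) 0-3(w=10) 0-4(w=2) 4-5(w=10)

step 1: add edge 0-4 (w=2); MST = {0-4(w=2)}
step 2: add edge 0-1 (w=9); MST = {0-1(w=9) 0-4(w=2)}
step 3: add edge 0-3 (w=10); MST = {0-1(w=9) 0-3(w=10) 0-4(w=2)}
step 4: add edge 4-5 (w=10); MST = {0-1(w=9) 0-3(w=10) 0-4(w=2) 4-5(w=10)}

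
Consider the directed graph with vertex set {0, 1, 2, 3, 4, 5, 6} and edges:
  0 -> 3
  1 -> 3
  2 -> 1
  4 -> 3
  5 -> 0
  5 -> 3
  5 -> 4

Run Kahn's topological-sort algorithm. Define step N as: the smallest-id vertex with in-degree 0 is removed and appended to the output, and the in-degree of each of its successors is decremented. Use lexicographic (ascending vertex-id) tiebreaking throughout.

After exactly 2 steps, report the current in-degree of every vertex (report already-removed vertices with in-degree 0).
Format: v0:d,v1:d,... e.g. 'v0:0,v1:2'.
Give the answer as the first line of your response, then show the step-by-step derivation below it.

v0:1,v1:0,v2:0,v3:3,v4:1,v5:0,v6:0

step 1: output 2; order=[2]; indeg=(1,0,0,4,1,0,0)
step 2: output 1; order=[2,1]; indeg=(1,0,0,3,1,0,0)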